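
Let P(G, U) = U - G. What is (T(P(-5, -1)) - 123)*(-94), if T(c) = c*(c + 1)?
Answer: 9682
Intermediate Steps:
T(c) = c*(1 + c)
(T(P(-5, -1)) - 123)*(-94) = ((-1 - 1*(-5))*(1 + (-1 - 1*(-5))) - 123)*(-94) = ((-1 + 5)*(1 + (-1 + 5)) - 123)*(-94) = (4*(1 + 4) - 123)*(-94) = (4*5 - 123)*(-94) = (20 - 123)*(-94) = -103*(-94) = 9682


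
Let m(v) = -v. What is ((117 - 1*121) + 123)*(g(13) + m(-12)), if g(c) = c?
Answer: 2975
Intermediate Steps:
((117 - 1*121) + 123)*(g(13) + m(-12)) = ((117 - 1*121) + 123)*(13 - 1*(-12)) = ((117 - 121) + 123)*(13 + 12) = (-4 + 123)*25 = 119*25 = 2975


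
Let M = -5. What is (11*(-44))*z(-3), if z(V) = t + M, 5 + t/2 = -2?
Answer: 9196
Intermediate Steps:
t = -14 (t = -10 + 2*(-2) = -10 - 4 = -14)
z(V) = -19 (z(V) = -14 - 5 = -19)
(11*(-44))*z(-3) = (11*(-44))*(-19) = -484*(-19) = 9196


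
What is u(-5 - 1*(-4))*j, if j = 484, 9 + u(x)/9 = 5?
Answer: -17424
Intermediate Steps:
u(x) = -36 (u(x) = -81 + 9*5 = -81 + 45 = -36)
u(-5 - 1*(-4))*j = -36*484 = -17424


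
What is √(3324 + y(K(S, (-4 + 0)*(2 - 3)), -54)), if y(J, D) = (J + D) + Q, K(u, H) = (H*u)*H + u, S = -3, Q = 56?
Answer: 5*√131 ≈ 57.228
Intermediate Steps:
K(u, H) = u + u*H² (K(u, H) = u*H² + u = u + u*H²)
y(J, D) = 56 + D + J (y(J, D) = (J + D) + 56 = (D + J) + 56 = 56 + D + J)
√(3324 + y(K(S, (-4 + 0)*(2 - 3)), -54)) = √(3324 + (56 - 54 - 3*(1 + ((-4 + 0)*(2 - 3))²))) = √(3324 + (56 - 54 - 3*(1 + (-4*(-1))²))) = √(3324 + (56 - 54 - 3*(1 + 4²))) = √(3324 + (56 - 54 - 3*(1 + 16))) = √(3324 + (56 - 54 - 3*17)) = √(3324 + (56 - 54 - 51)) = √(3324 - 49) = √3275 = 5*√131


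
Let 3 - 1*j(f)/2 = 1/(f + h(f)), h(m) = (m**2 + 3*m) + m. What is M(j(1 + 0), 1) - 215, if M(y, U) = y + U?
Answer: -625/3 ≈ -208.33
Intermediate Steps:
h(m) = m**2 + 4*m
j(f) = 6 - 2/(f + f*(4 + f))
M(y, U) = U + y
M(j(1 + 0), 1) - 215 = (1 + 2*(-1 + 3*(1 + 0)**2 + 15*(1 + 0))/((1 + 0)*(5 + (1 + 0)))) - 215 = (1 + 2*(-1 + 3*1**2 + 15*1)/(1*(5 + 1))) - 215 = (1 + 2*1*(-1 + 3*1 + 15)/6) - 215 = (1 + 2*1*(1/6)*(-1 + 3 + 15)) - 215 = (1 + 2*1*(1/6)*17) - 215 = (1 + 17/3) - 215 = 20/3 - 215 = -625/3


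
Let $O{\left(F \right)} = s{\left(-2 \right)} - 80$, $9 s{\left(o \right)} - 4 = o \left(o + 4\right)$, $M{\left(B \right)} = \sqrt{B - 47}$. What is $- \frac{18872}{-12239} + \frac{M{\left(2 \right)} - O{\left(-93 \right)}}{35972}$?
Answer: $\frac{169960676}{110065327} + \frac{3 i \sqrt{5}}{35972} \approx 1.5442 + 0.00018648 i$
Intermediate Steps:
$M{\left(B \right)} = \sqrt{-47 + B}$
$s{\left(o \right)} = \frac{4}{9} + \frac{o \left(4 + o\right)}{9}$ ($s{\left(o \right)} = \frac{4}{9} + \frac{o \left(o + 4\right)}{9} = \frac{4}{9} + \frac{o \left(4 + o\right)}{9}$)
$O{\left(F \right)} = -80$ ($O{\left(F \right)} = \left(\frac{4}{9} + \frac{\left(-2\right)^{2}}{9} + \frac{4}{9} \left(-2\right)\right) - 80 = \left(\frac{4}{9} + \frac{1}{9} \cdot 4 - \frac{8}{9}\right) - 80 = \left(\frac{4}{9} + \frac{4}{9} - \frac{8}{9}\right) - 80 = 0 - 80 = -80$)
$- \frac{18872}{-12239} + \frac{M{\left(2 \right)} - O{\left(-93 \right)}}{35972} = - \frac{18872}{-12239} + \frac{\sqrt{-47 + 2} - -80}{35972} = \left(-18872\right) \left(- \frac{1}{12239}\right) + \left(\sqrt{-45} + 80\right) \frac{1}{35972} = \frac{18872}{12239} + \left(3 i \sqrt{5} + 80\right) \frac{1}{35972} = \frac{18872}{12239} + \left(80 + 3 i \sqrt{5}\right) \frac{1}{35972} = \frac{18872}{12239} + \left(\frac{20}{8993} + \frac{3 i \sqrt{5}}{35972}\right) = \frac{169960676}{110065327} + \frac{3 i \sqrt{5}}{35972}$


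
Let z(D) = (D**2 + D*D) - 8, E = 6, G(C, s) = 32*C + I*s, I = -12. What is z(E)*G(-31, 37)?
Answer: -91904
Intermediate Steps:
G(C, s) = -12*s + 32*C (G(C, s) = 32*C - 12*s = -12*s + 32*C)
z(D) = -8 + 2*D**2 (z(D) = (D**2 + D**2) - 8 = 2*D**2 - 8 = -8 + 2*D**2)
z(E)*G(-31, 37) = (-8 + 2*6**2)*(-12*37 + 32*(-31)) = (-8 + 2*36)*(-444 - 992) = (-8 + 72)*(-1436) = 64*(-1436) = -91904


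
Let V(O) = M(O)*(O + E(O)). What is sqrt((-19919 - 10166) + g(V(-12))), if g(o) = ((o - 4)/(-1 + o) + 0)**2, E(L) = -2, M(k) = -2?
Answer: I*sqrt(2436821)/9 ≈ 173.45*I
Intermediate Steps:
V(O) = 4 - 2*O (V(O) = -2*(O - 2) = -2*(-2 + O) = 4 - 2*O)
g(o) = (-4 + o)**2/(-1 + o)**2 (g(o) = ((-4 + o)/(-1 + o) + 0)**2 = ((-4 + o)/(-1 + o))**2 = (-4 + o)**2/(-1 + o)**2)
sqrt((-19919 - 10166) + g(V(-12))) = sqrt((-19919 - 10166) + (-4 + (4 - 2*(-12)))**2/(-1 + (4 - 2*(-12)))**2) = sqrt(-30085 + (-4 + (4 + 24))**2/(-1 + (4 + 24))**2) = sqrt(-30085 + (-4 + 28)**2/(-1 + 28)**2) = sqrt(-30085 + 24**2/27**2) = sqrt(-30085 + (1/729)*576) = sqrt(-30085 + 64/81) = sqrt(-2436821/81) = I*sqrt(2436821)/9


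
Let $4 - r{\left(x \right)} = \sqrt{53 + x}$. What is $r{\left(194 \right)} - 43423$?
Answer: $-43419 - \sqrt{247} \approx -43435.0$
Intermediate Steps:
$r{\left(x \right)} = 4 - \sqrt{53 + x}$
$r{\left(194 \right)} - 43423 = \left(4 - \sqrt{53 + 194}\right) - 43423 = \left(4 - \sqrt{247}\right) - 43423 = -43419 - \sqrt{247}$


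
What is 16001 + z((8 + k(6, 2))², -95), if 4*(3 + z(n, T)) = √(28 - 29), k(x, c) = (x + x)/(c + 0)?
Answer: 15998 + I/4 ≈ 15998.0 + 0.25*I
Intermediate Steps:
k(x, c) = 2*x/c (k(x, c) = (2*x)/c = 2*x/c)
z(n, T) = -3 + I/4 (z(n, T) = -3 + √(28 - 29)/4 = -3 + √(-1)/4 = -3 + I/4)
16001 + z((8 + k(6, 2))², -95) = 16001 + (-3 + I/4) = 15998 + I/4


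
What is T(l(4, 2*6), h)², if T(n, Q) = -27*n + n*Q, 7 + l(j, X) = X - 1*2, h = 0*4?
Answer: 6561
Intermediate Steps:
h = 0
l(j, X) = -9 + X (l(j, X) = -7 + (X - 1*2) = -7 + (X - 2) = -7 + (-2 + X) = -9 + X)
T(n, Q) = -27*n + Q*n
T(l(4, 2*6), h)² = ((-9 + 2*6)*(-27 + 0))² = ((-9 + 12)*(-27))² = (3*(-27))² = (-81)² = 6561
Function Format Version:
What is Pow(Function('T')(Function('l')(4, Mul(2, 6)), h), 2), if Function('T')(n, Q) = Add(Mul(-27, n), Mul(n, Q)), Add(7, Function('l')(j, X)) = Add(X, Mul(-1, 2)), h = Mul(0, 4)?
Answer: 6561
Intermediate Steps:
h = 0
Function('l')(j, X) = Add(-9, X) (Function('l')(j, X) = Add(-7, Add(X, Mul(-1, 2))) = Add(-7, Add(X, -2)) = Add(-7, Add(-2, X)) = Add(-9, X))
Function('T')(n, Q) = Add(Mul(-27, n), Mul(Q, n))
Pow(Function('T')(Function('l')(4, Mul(2, 6)), h), 2) = Pow(Mul(Add(-9, Mul(2, 6)), Add(-27, 0)), 2) = Pow(Mul(Add(-9, 12), -27), 2) = Pow(Mul(3, -27), 2) = Pow(-81, 2) = 6561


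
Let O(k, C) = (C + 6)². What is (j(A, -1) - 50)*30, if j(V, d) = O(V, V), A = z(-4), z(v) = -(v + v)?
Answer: 4380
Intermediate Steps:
z(v) = -2*v
A = 8 (A = -2*(-4) = 8)
O(k, C) = (6 + C)²
j(V, d) = (6 + V)²
(j(A, -1) - 50)*30 = ((6 + 8)² - 50)*30 = (14² - 50)*30 = (196 - 50)*30 = 146*30 = 4380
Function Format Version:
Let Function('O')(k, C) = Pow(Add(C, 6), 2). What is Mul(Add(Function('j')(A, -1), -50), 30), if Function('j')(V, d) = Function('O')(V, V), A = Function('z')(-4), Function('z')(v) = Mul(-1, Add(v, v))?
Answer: 4380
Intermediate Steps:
Function('z')(v) = Mul(-2, v) (Function('z')(v) = Mul(-1, Mul(2, v)) = Mul(-2, v))
A = 8 (A = Mul(-2, -4) = 8)
Function('O')(k, C) = Pow(Add(6, C), 2)
Function('j')(V, d) = Pow(Add(6, V), 2)
Mul(Add(Function('j')(A, -1), -50), 30) = Mul(Add(Pow(Add(6, 8), 2), -50), 30) = Mul(Add(Pow(14, 2), -50), 30) = Mul(Add(196, -50), 30) = Mul(146, 30) = 4380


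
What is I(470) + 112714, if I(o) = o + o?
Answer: 113654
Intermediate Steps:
I(o) = 2*o
I(470) + 112714 = 2*470 + 112714 = 940 + 112714 = 113654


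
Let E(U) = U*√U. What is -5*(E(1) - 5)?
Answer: 20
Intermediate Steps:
E(U) = U^(3/2)
-5*(E(1) - 5) = -5*(1^(3/2) - 5) = -5*(1 - 5) = -5*(-4) = 20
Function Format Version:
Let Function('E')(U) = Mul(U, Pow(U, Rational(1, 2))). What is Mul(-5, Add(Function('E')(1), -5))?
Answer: 20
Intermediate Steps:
Function('E')(U) = Pow(U, Rational(3, 2))
Mul(-5, Add(Function('E')(1), -5)) = Mul(-5, Add(Pow(1, Rational(3, 2)), -5)) = Mul(-5, Add(1, -5)) = Mul(-5, -4) = 20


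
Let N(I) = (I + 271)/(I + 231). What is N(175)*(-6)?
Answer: -1338/203 ≈ -6.5911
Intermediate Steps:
N(I) = (271 + I)/(231 + I)
N(175)*(-6) = ((271 + 175)/(231 + 175))*(-6) = (446/406)*(-6) = ((1/406)*446)*(-6) = (223/203)*(-6) = -1338/203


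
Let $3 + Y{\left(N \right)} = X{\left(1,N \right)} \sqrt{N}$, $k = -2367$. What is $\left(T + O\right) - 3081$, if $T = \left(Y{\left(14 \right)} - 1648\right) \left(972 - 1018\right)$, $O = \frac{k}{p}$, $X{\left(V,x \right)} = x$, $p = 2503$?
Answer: $\frac{182378728}{2503} - 644 \sqrt{14} \approx 70454.0$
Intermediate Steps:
$Y{\left(N \right)} = -3 + N^{\frac{3}{2}}$ ($Y{\left(N \right)} = -3 + N \sqrt{N} = -3 + N^{\frac{3}{2}}$)
$O = - \frac{2367}{2503} \approx -0.94567$
$T = 75946 - 644 \sqrt{14}$ ($T = \left(\left(-3 + 14^{\frac{3}{2}}\right) - 1648\right) \left(972 - 1018\right) = \left(\left(-3 + 14 \sqrt{14}\right) - 1648\right) \left(-46\right) = \left(-1651 + 14 \sqrt{14}\right) \left(-46\right) = 75946 - 644 \sqrt{14} \approx 73536.0$)
$\left(T + O\right) - 3081 = \left(\left(75946 - 644 \sqrt{14}\right) - \frac{2367}{2503}\right) - 3081 = \left(\frac{190090471}{2503} - 644 \sqrt{14}\right) - 3081 = \frac{182378728}{2503} - 644 \sqrt{14}$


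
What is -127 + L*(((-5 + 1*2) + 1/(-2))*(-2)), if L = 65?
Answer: 328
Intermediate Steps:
-127 + L*(((-5 + 1*2) + 1/(-2))*(-2)) = -127 + 65*(((-5 + 1*2) + 1/(-2))*(-2)) = -127 + 65*(((-5 + 2) + 1*(-½))*(-2)) = -127 + 65*((-3 - ½)*(-2)) = -127 + 65*(-7/2*(-2)) = -127 + 65*7 = -127 + 455 = 328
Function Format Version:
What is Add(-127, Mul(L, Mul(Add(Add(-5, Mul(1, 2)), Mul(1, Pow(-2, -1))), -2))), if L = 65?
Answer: 328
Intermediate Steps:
Add(-127, Mul(L, Mul(Add(Add(-5, Mul(1, 2)), Mul(1, Pow(-2, -1))), -2))) = Add(-127, Mul(65, Mul(Add(Add(-5, Mul(1, 2)), Mul(1, Pow(-2, -1))), -2))) = Add(-127, Mul(65, Mul(Add(Add(-5, 2), Mul(1, Rational(-1, 2))), -2))) = Add(-127, Mul(65, Mul(Add(-3, Rational(-1, 2)), -2))) = Add(-127, Mul(65, Mul(Rational(-7, 2), -2))) = Add(-127, Mul(65, 7)) = Add(-127, 455) = 328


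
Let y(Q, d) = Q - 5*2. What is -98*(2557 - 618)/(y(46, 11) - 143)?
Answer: 190022/107 ≈ 1775.9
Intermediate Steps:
y(Q, d) = -10 + Q (y(Q, d) = Q - 10 = -10 + Q)
-98*(2557 - 618)/(y(46, 11) - 143) = -98*(2557 - 618)/((-10 + 46) - 143) = -190022/(36 - 143) = -190022/(-107) = -190022*(-1)/107 = -98*(-1939/107) = 190022/107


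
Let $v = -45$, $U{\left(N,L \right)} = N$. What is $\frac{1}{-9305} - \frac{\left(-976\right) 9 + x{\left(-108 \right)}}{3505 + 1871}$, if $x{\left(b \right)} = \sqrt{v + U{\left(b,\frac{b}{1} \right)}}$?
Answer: $\frac{1702703}{1042160} - \frac{i \sqrt{17}}{1792} \approx 1.6338 - 0.0023008 i$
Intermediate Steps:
$x{\left(b \right)} = \sqrt{-45 + b}$
$\frac{1}{-9305} - \frac{\left(-976\right) 9 + x{\left(-108 \right)}}{3505 + 1871} = \frac{1}{-9305} - \frac{\left(-976\right) 9 + \sqrt{-45 - 108}}{3505 + 1871} = - \frac{1}{9305} - \frac{-8784 + \sqrt{-153}}{5376} = - \frac{1}{9305} - \left(-8784 + 3 i \sqrt{17}\right) \frac{1}{5376} = - \frac{1}{9305} - \left(- \frac{183}{112} + \frac{i \sqrt{17}}{1792}\right) = - \frac{1}{9305} + \left(\frac{183}{112} - \frac{i \sqrt{17}}{1792}\right) = \frac{1702703}{1042160} - \frac{i \sqrt{17}}{1792}$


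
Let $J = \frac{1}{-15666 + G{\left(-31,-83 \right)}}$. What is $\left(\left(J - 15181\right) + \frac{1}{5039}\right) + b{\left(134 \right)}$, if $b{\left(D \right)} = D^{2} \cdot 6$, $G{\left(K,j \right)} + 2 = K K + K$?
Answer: $\frac{6873576907709}{74264782} \approx 92555.0$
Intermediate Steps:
$G{\left(K,j \right)} = -2 + K + K^{2}$ ($G{\left(K,j \right)} = -2 + \left(K K + K\right) = -2 + \left(K^{2} + K\right) = -2 + \left(K + K^{2}\right) = -2 + K + K^{2}$)
$J = - \frac{1}{14738}$ ($J = \frac{1}{-15666 - \left(33 - 961\right)} = \frac{1}{-15666 - -928} = \frac{1}{-15666 + 928} = \frac{1}{-14738} = - \frac{1}{14738} \approx -6.7852 \cdot 10^{-5}$)
$b{\left(D \right)} = 6 D^{2}$
$\left(\left(J - 15181\right) + \frac{1}{5039}\right) + b{\left(134 \right)} = \left(\left(- \frac{1}{14738} - 15181\right) + \frac{1}{5039}\right) + 6 \cdot 134^{2} = \left(- \frac{223737579}{14738} + \frac{1}{5039}\right) + 6 \cdot 17956 = - \frac{1127413645843}{74264782} + 107736 = \frac{6873576907709}{74264782}$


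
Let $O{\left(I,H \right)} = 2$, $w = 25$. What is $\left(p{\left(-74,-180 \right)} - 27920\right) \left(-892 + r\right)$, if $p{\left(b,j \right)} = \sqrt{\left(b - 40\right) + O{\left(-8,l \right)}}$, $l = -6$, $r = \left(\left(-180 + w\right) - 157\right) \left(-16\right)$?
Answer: $-114472000 + 16400 i \sqrt{7} \approx -1.1447 \cdot 10^{8} + 43390.0 i$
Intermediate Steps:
$r = 4992$ ($r = \left(\left(-180 + 25\right) - 157\right) \left(-16\right) = \left(-155 - 157\right) \left(-16\right) = \left(-312\right) \left(-16\right) = 4992$)
$p{\left(b,j \right)} = \sqrt{-38 + b}$ ($p{\left(b,j \right)} = \sqrt{\left(b - 40\right) + 2} = \sqrt{\left(-40 + b\right) + 2} = \sqrt{-38 + b}$)
$\left(p{\left(-74,-180 \right)} - 27920\right) \left(-892 + r\right) = \left(\sqrt{-38 - 74} - 27920\right) \left(-892 + 4992\right) = \left(\sqrt{-112} - 27920\right) 4100 = \left(4 i \sqrt{7} - 27920\right) 4100 = \left(-27920 + 4 i \sqrt{7}\right) 4100 = -114472000 + 16400 i \sqrt{7}$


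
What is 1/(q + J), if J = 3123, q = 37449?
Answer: 1/40572 ≈ 2.4648e-5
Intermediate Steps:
1/(q + J) = 1/(37449 + 3123) = 1/40572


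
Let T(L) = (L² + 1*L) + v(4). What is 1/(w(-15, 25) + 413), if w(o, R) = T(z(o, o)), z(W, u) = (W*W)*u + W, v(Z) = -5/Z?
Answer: 4/45956487 ≈ 8.7039e-8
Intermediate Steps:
z(W, u) = W + u*W² (z(W, u) = W²*u + W = u*W² + W = W + u*W²)
T(L) = -5/4 + L + L² (T(L) = (L² + 1*L) - 5/4 = (L² + L) - 5*¼ = (L + L²) - 5/4 = -5/4 + L + L²)
w(o, R) = -5/4 + o*(1 + o²) + o²*(1 + o²)² (w(o, R) = -5/4 + o*(1 + o*o) + (o*(1 + o*o))² = -5/4 + o*(1 + o²) + (o*(1 + o²))² = -5/4 + o*(1 + o²) + o²*(1 + o²)²)
1/(w(-15, 25) + 413) = 1/((-5/4 - 15 + (-15)² + (-15)³ + (-15)⁶ + 2*(-15)⁴) + 413) = 1/((-5/4 - 15 + 225 - 3375 + 11390625 + 2*50625) + 413) = 1/((-5/4 - 15 + 225 - 3375 + 11390625 + 101250) + 413) = 1/(45954835/4 + 413) = 1/(45956487/4) = 4/45956487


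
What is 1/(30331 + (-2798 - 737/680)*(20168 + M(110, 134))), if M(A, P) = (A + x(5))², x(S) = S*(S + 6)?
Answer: -680/90186121081 ≈ -7.5400e-9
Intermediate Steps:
x(S) = S*(6 + S)
M(A, P) = (55 + A)² (M(A, P) = (A + 5*(6 + 5))² = (A + 5*11)² = (A + 55)² = (55 + A)²)
1/(30331 + (-2798 - 737/680)*(20168 + M(110, 134))) = 1/(30331 + (-2798 - 737/680)*(20168 + (55 + 110)²)) = 1/(30331 + (-2798 - 737*1/680)*(20168 + 165²)) = 1/(30331 + (-2798 - 737/680)*(20168 + 27225)) = 1/(30331 - 1903377/680*47393) = 1/(30331 - 90206746161/680) = 1/(-90186121081/680) = -680/90186121081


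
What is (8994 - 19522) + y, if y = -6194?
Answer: -16722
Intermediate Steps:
(8994 - 19522) + y = (8994 - 19522) - 6194 = -10528 - 6194 = -16722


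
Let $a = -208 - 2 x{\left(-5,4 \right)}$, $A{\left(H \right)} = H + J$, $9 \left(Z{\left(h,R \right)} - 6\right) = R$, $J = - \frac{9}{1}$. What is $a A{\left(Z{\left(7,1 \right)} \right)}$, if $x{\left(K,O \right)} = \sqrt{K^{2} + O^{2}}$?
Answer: $\frac{5408}{9} + \frac{52 \sqrt{41}}{9} \approx 637.88$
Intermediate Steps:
$J = -9$ ($J = \left(-9\right) 1 = -9$)
$Z{\left(h,R \right)} = 6 + \frac{R}{9}$
$A{\left(H \right)} = -9 + H$ ($A{\left(H \right)} = H - 9 = -9 + H$)
$a = -208 - 2 \sqrt{41}$ ($a = -208 - 2 \sqrt{\left(-5\right)^{2} + 4^{2}} = -208 - 2 \sqrt{25 + 16} = -208 - 2 \sqrt{41} \approx -220.81$)
$a A{\left(Z{\left(7,1 \right)} \right)} = \left(-208 - 2 \sqrt{41}\right) \left(-9 + \left(6 + \frac{1}{9} \cdot 1\right)\right) = \left(-208 - 2 \sqrt{41}\right) \left(-9 + \left(6 + \frac{1}{9}\right)\right) = \left(-208 - 2 \sqrt{41}\right) \left(-9 + \frac{55}{9}\right) = \left(-208 - 2 \sqrt{41}\right) \left(- \frac{26}{9}\right) = \frac{5408}{9} + \frac{52 \sqrt{41}}{9}$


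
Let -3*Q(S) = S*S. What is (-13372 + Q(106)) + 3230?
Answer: -41662/3 ≈ -13887.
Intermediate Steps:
Q(S) = -S²/3 (Q(S) = -S*S/3 = -S²/3)
(-13372 + Q(106)) + 3230 = (-13372 - ⅓*106²) + 3230 = (-13372 - ⅓*11236) + 3230 = (-13372 - 11236/3) + 3230 = -51352/3 + 3230 = -41662/3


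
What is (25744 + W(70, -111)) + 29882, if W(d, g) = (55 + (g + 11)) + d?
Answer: 55651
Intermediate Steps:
W(d, g) = 66 + d + g (W(d, g) = (55 + (11 + g)) + d = (66 + g) + d = 66 + d + g)
(25744 + W(70, -111)) + 29882 = (25744 + (66 + 70 - 111)) + 29882 = (25744 + 25) + 29882 = 25769 + 29882 = 55651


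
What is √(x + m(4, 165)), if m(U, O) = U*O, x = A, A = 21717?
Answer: √22377 ≈ 149.59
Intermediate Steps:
x = 21717
m(U, O) = O*U
√(x + m(4, 165)) = √(21717 + 165*4) = √(21717 + 660) = √22377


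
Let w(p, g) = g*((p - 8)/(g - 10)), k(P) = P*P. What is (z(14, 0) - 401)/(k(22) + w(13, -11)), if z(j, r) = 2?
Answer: -8379/10219 ≈ -0.81994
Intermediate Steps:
k(P) = P²
w(p, g) = g*(-8 + p)/(-10 + g) (w(p, g) = g*((-8 + p)/(-10 + g)) = g*(-8 + p)/(-10 + g))
(z(14, 0) - 401)/(k(22) + w(13, -11)) = (2 - 401)/(22² - 11*(-8 + 13)/(-10 - 11)) = -399/(484 - 11*5/(-21)) = -399/(484 - 11*(-1/21)*5) = -399/(484 + 55/21) = -399/10219/21 = -399*21/10219 = -8379/10219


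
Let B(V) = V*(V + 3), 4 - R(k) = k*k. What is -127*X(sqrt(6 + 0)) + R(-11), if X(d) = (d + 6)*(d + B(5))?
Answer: -31359 - 5842*sqrt(6) ≈ -45669.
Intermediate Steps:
R(k) = 4 - k**2 (R(k) = 4 - k*k = 4 - k**2)
B(V) = V*(3 + V)
X(d) = (6 + d)*(40 + d) (X(d) = (d + 6)*(d + 5*(3 + 5)) = (6 + d)*(d + 5*8) = (6 + d)*(d + 40) = (6 + d)*(40 + d))
-127*X(sqrt(6 + 0)) + R(-11) = -127*(240 + (sqrt(6 + 0))**2 + 46*sqrt(6 + 0)) + (4 - 1*(-11)**2) = -127*(240 + (sqrt(6))**2 + 46*sqrt(6)) + (4 - 1*121) = -127*(240 + 6 + 46*sqrt(6)) + (4 - 121) = -127*(246 + 46*sqrt(6)) - 117 = (-31242 - 5842*sqrt(6)) - 117 = -31359 - 5842*sqrt(6)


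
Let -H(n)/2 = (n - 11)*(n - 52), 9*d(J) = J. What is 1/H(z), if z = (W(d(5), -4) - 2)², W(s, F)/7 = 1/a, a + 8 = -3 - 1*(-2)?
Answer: -6561/1908284 ≈ -0.0034382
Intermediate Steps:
a = -9 (a = -8 + (-3 - 1*(-2)) = -8 + (-3 + 2) = -8 - 1 = -9)
d(J) = J/9
W(s, F) = -7/9 (W(s, F) = 7/(-9) = 7*(-⅑) = -7/9)
z = 625/81 (z = (-7/9 - 2)² = (-25/9)² = 625/81 ≈ 7.7160)
H(n) = -2*(-52 + n)*(-11 + n) (H(n) = -2*(n - 11)*(n - 52) = -2*(-11 + n)*(-52 + n) = -2*(-52 + n)*(-11 + n))
1/H(z) = 1/(-1144 - 2*(625/81)² + 126*(625/81)) = 1/(-1144 - 2*390625/6561 + 8750/9) = 1/(-1144 - 781250/6561 + 8750/9) = 1/(-1908284/6561) = -6561/1908284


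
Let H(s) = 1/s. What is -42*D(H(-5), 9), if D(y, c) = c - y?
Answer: -1932/5 ≈ -386.40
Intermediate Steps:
-42*D(H(-5), 9) = -42*(9 - 1/(-5)) = -42*(9 - 1*(-1/5)) = -42*(9 + 1/5) = -42*46/5 = -1932/5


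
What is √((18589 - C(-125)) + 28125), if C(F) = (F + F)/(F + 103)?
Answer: 3*√627891/11 ≈ 216.11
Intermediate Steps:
C(F) = 2*F/(103 + F) (C(F) = (2*F)/(103 + F) = 2*F/(103 + F))
√((18589 - C(-125)) + 28125) = √((18589 - 2*(-125)/(103 - 125)) + 28125) = √((18589 - 2*(-125)/(-22)) + 28125) = √((18589 - 2*(-125)*(-1)/22) + 28125) = √((18589 - 1*125/11) + 28125) = √((18589 - 125/11) + 28125) = √(204354/11 + 28125) = √(513729/11) = 3*√627891/11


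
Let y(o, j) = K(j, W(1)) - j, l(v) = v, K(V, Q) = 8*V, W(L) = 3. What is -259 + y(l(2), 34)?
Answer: -21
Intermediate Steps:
y(o, j) = 7*j (y(o, j) = 8*j - j = 7*j)
-259 + y(l(2), 34) = -259 + 7*34 = -259 + 238 = -21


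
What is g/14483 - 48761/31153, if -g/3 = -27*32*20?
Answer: 908765957/451188899 ≈ 2.0142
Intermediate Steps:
g = 51840 (g = -3*(-27*32)*20 = -(-2592)*20 = -3*(-17280) = 51840)
g/14483 - 48761/31153 = 51840/14483 - 48761/31153 = 908765957/451188899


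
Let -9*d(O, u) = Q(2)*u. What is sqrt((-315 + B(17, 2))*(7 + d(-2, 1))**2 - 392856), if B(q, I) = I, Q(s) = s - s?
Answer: I*sqrt(408193) ≈ 638.9*I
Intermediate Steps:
Q(s) = 0
d(O, u) = 0 (d(O, u) = -0*u = -1/9*0 = 0)
sqrt((-315 + B(17, 2))*(7 + d(-2, 1))**2 - 392856) = sqrt((-315 + 2)*(7 + 0)**2 - 392856) = sqrt(-313*7**2 - 392856) = sqrt(-313*49 - 392856) = sqrt(-15337 - 392856) = sqrt(-408193) = I*sqrt(408193)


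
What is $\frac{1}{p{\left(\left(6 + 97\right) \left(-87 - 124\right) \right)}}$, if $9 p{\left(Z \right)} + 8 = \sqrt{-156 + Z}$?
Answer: $- \frac{72}{21953} - \frac{9 i \sqrt{21889}}{21953} \approx -0.0032797 - 0.060654 i$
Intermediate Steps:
$p{\left(Z \right)} = - \frac{8}{9} + \frac{\sqrt{-156 + Z}}{9}$
$\frac{1}{p{\left(\left(6 + 97\right) \left(-87 - 124\right) \right)}} = \frac{1}{- \frac{8}{9} + \frac{\sqrt{-156 + \left(6 + 97\right) \left(-87 - 124\right)}}{9}} = \frac{1}{- \frac{8}{9} + \frac{\sqrt{-156 + 103 \left(-211\right)}}{9}} = \frac{1}{- \frac{8}{9} + \frac{\sqrt{-156 - 21733}}{9}} = \frac{1}{- \frac{8}{9} + \frac{\sqrt{-21889}}{9}} = \frac{1}{- \frac{8}{9} + \frac{i \sqrt{21889}}{9}}$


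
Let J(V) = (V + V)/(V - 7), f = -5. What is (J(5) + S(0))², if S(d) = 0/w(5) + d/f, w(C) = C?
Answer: 25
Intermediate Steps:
J(V) = 2*V/(-7 + V) (J(V) = (2*V)/(-7 + V) = 2*V/(-7 + V))
S(d) = -d/5 (S(d) = 0/5 + d/(-5) = 0*(⅕) + d*(-⅕) = 0 - d/5 = -d/5)
(J(5) + S(0))² = (2*5/(-7 + 5) - ⅕*0)² = (2*5/(-2) + 0)² = (2*5*(-½) + 0)² = (-5 + 0)² = (-5)² = 25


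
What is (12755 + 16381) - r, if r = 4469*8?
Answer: -6616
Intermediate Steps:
r = 35752
(12755 + 16381) - r = (12755 + 16381) - 1*35752 = 29136 - 35752 = -6616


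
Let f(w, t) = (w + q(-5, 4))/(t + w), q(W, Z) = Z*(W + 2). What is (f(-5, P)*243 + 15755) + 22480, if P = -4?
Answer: 38694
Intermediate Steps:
q(W, Z) = Z*(2 + W)
f(w, t) = (-12 + w)/(t + w) (f(w, t) = (w + 4*(2 - 5))/(t + w) = (w + 4*(-3))/(t + w) = (w - 12)/(t + w) = (-12 + w)/(t + w))
(f(-5, P)*243 + 15755) + 22480 = (((-12 - 5)/(-4 - 5))*243 + 15755) + 22480 = ((-17/(-9))*243 + 15755) + 22480 = (-1/9*(-17)*243 + 15755) + 22480 = ((17/9)*243 + 15755) + 22480 = (459 + 15755) + 22480 = 16214 + 22480 = 38694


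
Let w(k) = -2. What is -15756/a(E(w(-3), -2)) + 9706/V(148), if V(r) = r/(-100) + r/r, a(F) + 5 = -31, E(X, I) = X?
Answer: -118699/6 ≈ -19783.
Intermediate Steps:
a(F) = -36 (a(F) = -5 - 31 = -36)
V(r) = 1 - r/100 (V(r) = r*(-1/100) + 1 = -r/100 + 1 = 1 - r/100)
-15756/a(E(w(-3), -2)) + 9706/V(148) = -15756/(-36) + 9706/(1 - 1/100*148) = -15756*(-1/36) + 9706/(1 - 37/25) = 1313/3 + 9706/(-12/25) = 1313/3 + 9706*(-25/12) = 1313/3 - 121325/6 = -118699/6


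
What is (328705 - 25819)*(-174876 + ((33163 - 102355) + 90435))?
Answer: -46533284838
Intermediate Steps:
(328705 - 25819)*(-174876 + ((33163 - 102355) + 90435)) = 302886*(-174876 + (-69192 + 90435)) = 302886*(-174876 + 21243) = 302886*(-153633) = -46533284838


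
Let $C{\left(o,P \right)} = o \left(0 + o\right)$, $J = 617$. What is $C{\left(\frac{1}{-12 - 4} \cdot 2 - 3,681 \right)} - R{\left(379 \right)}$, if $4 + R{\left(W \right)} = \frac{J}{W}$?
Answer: $\frac{294411}{24256} \approx 12.138$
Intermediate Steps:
$C{\left(o,P \right)} = o^{2}$ ($C{\left(o,P \right)} = o o = o^{2}$)
$R{\left(W \right)} = -4 + \frac{617}{W}$
$C{\left(\frac{1}{-12 - 4} \cdot 2 - 3,681 \right)} - R{\left(379 \right)} = \left(\frac{1}{-12 - 4} \cdot 2 - 3\right)^{2} - \left(-4 + \frac{617}{379}\right) = \left(\frac{1}{-16} \cdot 2 + \left(-4 + 1\right)\right)^{2} - \left(-4 + 617 \cdot \frac{1}{379}\right) = \left(\left(- \frac{1}{16}\right) 2 - 3\right)^{2} - \left(-4 + \frac{617}{379}\right) = \left(- \frac{1}{8} - 3\right)^{2} - - \frac{899}{379} = \left(- \frac{25}{8}\right)^{2} + \frac{899}{379} = \frac{625}{64} + \frac{899}{379} = \frac{294411}{24256}$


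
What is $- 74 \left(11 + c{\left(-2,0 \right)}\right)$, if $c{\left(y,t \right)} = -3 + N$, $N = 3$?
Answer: $-814$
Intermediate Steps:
$c{\left(y,t \right)} = 0$ ($c{\left(y,t \right)} = -3 + 3 = 0$)
$- 74 \left(11 + c{\left(-2,0 \right)}\right) = - 74 \left(11 + 0\right) = \left(-74\right) 11 = -814$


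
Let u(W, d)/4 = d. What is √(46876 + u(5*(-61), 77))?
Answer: 4*√2949 ≈ 217.22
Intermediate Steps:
u(W, d) = 4*d
√(46876 + u(5*(-61), 77)) = √(46876 + 4*77) = √(46876 + 308) = √47184 = 4*√2949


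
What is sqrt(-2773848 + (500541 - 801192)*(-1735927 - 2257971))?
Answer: 25*sqrt(1921226646) ≈ 1.0958e+6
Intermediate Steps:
sqrt(-2773848 + (500541 - 801192)*(-1735927 - 2257971)) = sqrt(-2773848 - 300651*(-3993898)) = sqrt(-2773848 + 1200769427598) = sqrt(1200766653750) = 25*sqrt(1921226646)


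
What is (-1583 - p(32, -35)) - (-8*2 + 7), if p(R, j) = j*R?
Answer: -454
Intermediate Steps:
p(R, j) = R*j
(-1583 - p(32, -35)) - (-8*2 + 7) = (-1583 - 32*(-35)) - (-8*2 + 7) = (-1583 - 1*(-1120)) - (-16 + 7) = (-1583 + 1120) - 1*(-9) = -463 + 9 = -454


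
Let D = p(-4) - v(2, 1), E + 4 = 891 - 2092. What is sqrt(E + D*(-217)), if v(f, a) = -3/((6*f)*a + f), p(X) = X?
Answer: I*sqrt(1534)/2 ≈ 19.583*I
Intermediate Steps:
v(f, a) = -3/(f + 6*a*f) (v(f, a) = -3/(6*a*f + f) = -3/(f + 6*a*f))
E = -1205 (E = -4 + (891 - 2092) = -4 - 1201 = -1205)
D = -53/14 (D = -4 - (-3)/(2*(1 + 6*1)) = -4 - (-3)/(2*(1 + 6)) = -4 - (-3)/(2*7) = -4 - 1*(-3/14) = -4 + 3/14 = -53/14 ≈ -3.7857)
sqrt(E + D*(-217)) = sqrt(-1205 - 53/14*(-217)) = sqrt(-1205 + 1643/2) = sqrt(-767/2) = I*sqrt(1534)/2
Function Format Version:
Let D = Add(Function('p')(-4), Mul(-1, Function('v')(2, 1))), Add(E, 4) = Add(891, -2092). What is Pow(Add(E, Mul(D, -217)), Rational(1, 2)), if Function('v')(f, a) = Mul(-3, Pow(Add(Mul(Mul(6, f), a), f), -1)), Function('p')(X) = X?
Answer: Mul(Rational(1, 2), I, Pow(1534, Rational(1, 2))) ≈ Mul(19.583, I)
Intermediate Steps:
Function('v')(f, a) = Mul(-3, Pow(Add(f, Mul(6, a, f)), -1)) (Function('v')(f, a) = Mul(-3, Pow(Add(Mul(6, a, f), f), -1)) = Mul(-3, Pow(Add(f, Mul(6, a, f)), -1)))
E = -1205 (E = Add(-4, Add(891, -2092)) = Add(-4, -1201) = -1205)
D = Rational(-53, 14) (D = Add(-4, Mul(-1, Mul(-3, Pow(2, -1), Pow(Add(1, Mul(6, 1)), -1)))) = Add(-4, Mul(-1, Mul(-3, Rational(1, 2), Pow(Add(1, 6), -1)))) = Add(-4, Mul(-1, Mul(-3, Rational(1, 2), Pow(7, -1)))) = Add(-4, Mul(-1, Mul(-3, Rational(1, 2), Rational(1, 7)))) = Add(-4, Mul(-1, Rational(-3, 14))) = Add(-4, Rational(3, 14)) = Rational(-53, 14) ≈ -3.7857)
Pow(Add(E, Mul(D, -217)), Rational(1, 2)) = Pow(Add(-1205, Mul(Rational(-53, 14), -217)), Rational(1, 2)) = Pow(Add(-1205, Rational(1643, 2)), Rational(1, 2)) = Pow(Rational(-767, 2), Rational(1, 2)) = Mul(Rational(1, 2), I, Pow(1534, Rational(1, 2)))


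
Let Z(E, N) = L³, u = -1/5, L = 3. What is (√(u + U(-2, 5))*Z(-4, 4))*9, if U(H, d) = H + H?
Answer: 243*I*√105/5 ≈ 498.0*I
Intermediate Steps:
U(H, d) = 2*H
u = -⅕ (u = -1*⅕ = -⅕ ≈ -0.20000)
Z(E, N) = 27 (Z(E, N) = 3³ = 27)
(√(u + U(-2, 5))*Z(-4, 4))*9 = (√(-⅕ + 2*(-2))*27)*9 = (√(-⅕ - 4)*27)*9 = (√(-21/5)*27)*9 = ((I*√105/5)*27)*9 = (27*I*√105/5)*9 = 243*I*√105/5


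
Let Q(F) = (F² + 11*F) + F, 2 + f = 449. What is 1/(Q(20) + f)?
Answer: 1/1087 ≈ 0.00091996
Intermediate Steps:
f = 447 (f = -2 + 449 = 447)
Q(F) = F² + 12*F
1/(Q(20) + f) = 1/(20*(12 + 20) + 447) = 1/(20*32 + 447) = 1/(640 + 447) = 1/1087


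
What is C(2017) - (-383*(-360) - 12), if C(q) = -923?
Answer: -138791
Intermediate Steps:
C(2017) - (-383*(-360) - 12) = -923 - (-383*(-360) - 12) = -923 - (137880 - 12) = -923 - 1*137868 = -923 - 137868 = -138791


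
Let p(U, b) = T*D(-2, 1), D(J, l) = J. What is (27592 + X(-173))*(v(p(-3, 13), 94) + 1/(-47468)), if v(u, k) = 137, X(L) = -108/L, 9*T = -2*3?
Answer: 7760693881815/2052991 ≈ 3.7802e+6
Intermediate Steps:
T = -⅔ (T = (-2*3)/9 = (⅑)*(-6) = -⅔ ≈ -0.66667)
p(U, b) = 4/3 (p(U, b) = -⅔*(-2) = 4/3)
(27592 + X(-173))*(v(p(-3, 13), 94) + 1/(-47468)) = (27592 - 108/(-173))*(137 + 1/(-47468)) = (27592 - 108*(-1/173))*(137 - 1/47468) = (27592 + 108/173)*(6503115/47468) = (4773524/173)*(6503115/47468) = 7760693881815/2052991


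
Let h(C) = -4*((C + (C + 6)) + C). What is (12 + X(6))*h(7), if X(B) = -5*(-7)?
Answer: -5076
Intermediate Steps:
X(B) = 35
h(C) = -24 - 12*C (h(C) = -4*((C + (6 + C)) + C) = -4*((6 + 2*C) + C) = -4*(6 + 3*C) = -24 - 12*C)
(12 + X(6))*h(7) = (12 + 35)*(-24 - 12*7) = 47*(-24 - 84) = 47*(-108) = -5076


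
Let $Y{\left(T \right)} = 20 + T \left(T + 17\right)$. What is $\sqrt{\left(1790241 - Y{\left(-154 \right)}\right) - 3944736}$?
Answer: $i \sqrt{2175613} \approx 1475.0 i$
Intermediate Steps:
$Y{\left(T \right)} = 20 + T \left(17 + T\right)$
$\sqrt{\left(1790241 - Y{\left(-154 \right)}\right) - 3944736} = \sqrt{\left(1790241 - \left(20 + \left(-154\right)^{2} + 17 \left(-154\right)\right)\right) - 3944736} = \sqrt{\left(1790241 - \left(20 + 23716 - 2618\right)\right) - 3944736} = \sqrt{\left(1790241 - 21118\right) - 3944736} = \sqrt{1769123 - 3944736} = \sqrt{-2175613} = i \sqrt{2175613}$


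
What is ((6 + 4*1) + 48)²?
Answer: 3364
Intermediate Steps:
((6 + 4*1) + 48)² = ((6 + 4) + 48)² = (10 + 48)² = 58² = 3364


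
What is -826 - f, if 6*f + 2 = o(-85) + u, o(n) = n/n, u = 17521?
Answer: -3746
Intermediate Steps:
o(n) = 1
f = 2920 (f = -⅓ + (1 + 17521)/6 = -⅓ + (⅙)*17522 = -⅓ + 8761/3 = 2920)
-826 - f = -826 - 1*2920 = -826 - 2920 = -3746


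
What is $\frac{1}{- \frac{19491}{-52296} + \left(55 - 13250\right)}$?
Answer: $- \frac{17432}{230008743} \approx -7.5788 \cdot 10^{-5}$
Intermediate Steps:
$\frac{1}{- \frac{19491}{-52296} + \left(55 - 13250\right)} = \frac{1}{\left(-19491\right) \left(- \frac{1}{52296}\right) + \left(55 - 13250\right)} = \frac{1}{\frac{6497}{17432} - 13195} = \frac{1}{- \frac{230008743}{17432}} = - \frac{17432}{230008743}$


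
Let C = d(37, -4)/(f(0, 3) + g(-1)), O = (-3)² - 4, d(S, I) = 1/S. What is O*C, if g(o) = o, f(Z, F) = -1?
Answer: -5/74 ≈ -0.067568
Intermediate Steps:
O = 5 (O = 9 - 4 = 5)
C = -1/74 (C = 1/(37*(-1 - 1)) = (1/37)/(-2) = (1/37)*(-½) = -1/74 ≈ -0.013514)
O*C = 5*(-1/74) = -5/74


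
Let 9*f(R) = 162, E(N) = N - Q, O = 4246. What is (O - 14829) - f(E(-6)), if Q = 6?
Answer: -10601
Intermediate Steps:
E(N) = -6 + N (E(N) = N - 1*6 = N - 6 = -6 + N)
f(R) = 18 (f(R) = (⅑)*162 = 18)
(O - 14829) - f(E(-6)) = (4246 - 14829) - 1*18 = -10583 - 18 = -10601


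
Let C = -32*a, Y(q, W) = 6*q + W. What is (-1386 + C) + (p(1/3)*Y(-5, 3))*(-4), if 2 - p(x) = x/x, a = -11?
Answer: -926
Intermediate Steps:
p(x) = 1 (p(x) = 2 - x/x = 2 - 1*1 = 2 - 1 = 1)
Y(q, W) = W + 6*q
C = 352 (C = -32*(-11) = 352)
(-1386 + C) + (p(1/3)*Y(-5, 3))*(-4) = (-1386 + 352) + (1*(3 + 6*(-5)))*(-4) = -1034 + (1*(3 - 30))*(-4) = -1034 + (1*(-27))*(-4) = -1034 - 27*(-4) = -1034 + 108 = -926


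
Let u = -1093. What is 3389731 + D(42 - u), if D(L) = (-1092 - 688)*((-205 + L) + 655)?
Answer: 568431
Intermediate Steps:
D(L) = -801000 - 1780*L (D(L) = -1780*(450 + L) = -801000 - 1780*L)
3389731 + D(42 - u) = 3389731 + (-801000 - 1780*(42 - 1*(-1093))) = 3389731 + (-801000 - 1780*(42 + 1093)) = 3389731 + (-801000 - 1780*1135) = 3389731 + (-801000 - 2020300) = 3389731 - 2821300 = 568431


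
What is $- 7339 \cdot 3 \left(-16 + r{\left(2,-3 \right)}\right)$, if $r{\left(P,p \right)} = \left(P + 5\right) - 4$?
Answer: $286221$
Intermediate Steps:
$r{\left(P,p \right)} = 1 + P$ ($r{\left(P,p \right)} = \left(5 + P\right) - 4 = 1 + P$)
$- 7339 \cdot 3 \left(-16 + r{\left(2,-3 \right)}\right) = - 7339 \cdot 3 \left(-16 + \left(1 + 2\right)\right) = - 7339 \cdot 3 \left(-16 + 3\right) = - 7339 \cdot 3 \left(-13\right) = \left(-7339\right) \left(-39\right) = 286221$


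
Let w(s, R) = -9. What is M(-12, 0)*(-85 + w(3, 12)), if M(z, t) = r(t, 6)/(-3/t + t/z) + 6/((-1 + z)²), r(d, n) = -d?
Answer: -564/169 ≈ -3.3373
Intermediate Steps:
M(z, t) = 6/(-1 + z)² - t/(-3/t + t/z) (M(z, t) = (-t)/(-3/t + t/z) + 6/((-1 + z)²) = -t/(-3/t + t/z) + 6/(-1 + z)² = 6/(-1 + z)² - t/(-3/t + t/z))
M(-12, 0)*(-85 + w(3, 12)) = ((-18*(-12) + 6*0² - 1*(-12)*0²*(-1 - 12)²)/((-1 - 12)²*(0² - 3*(-12))))*(-85 - 9) = ((216 + 6*0 - 1*(-12)*0*(-13)²)/((-13)²*(0 + 36)))*(-94) = ((1/169)*(216 + 0 - 1*(-12)*0*169)/36)*(-94) = ((1/169)*(1/36)*(216 + 0 + 0))*(-94) = ((1/169)*(1/36)*216)*(-94) = (6/169)*(-94) = -564/169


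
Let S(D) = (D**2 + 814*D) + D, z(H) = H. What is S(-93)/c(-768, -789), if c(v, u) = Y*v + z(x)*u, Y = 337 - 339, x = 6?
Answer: 11191/533 ≈ 20.996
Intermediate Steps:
Y = -2
S(D) = D**2 + 815*D
c(v, u) = -2*v + 6*u
S(-93)/c(-768, -789) = (-93*(815 - 93))/(-2*(-768) + 6*(-789)) = (-93*722)/(1536 - 4734) = -67146/(-3198) = -67146*(-1/3198) = 11191/533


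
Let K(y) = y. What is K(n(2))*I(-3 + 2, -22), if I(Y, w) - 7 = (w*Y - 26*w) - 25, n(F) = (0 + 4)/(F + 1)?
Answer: 768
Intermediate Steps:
n(F) = 4/(1 + F)
I(Y, w) = -18 - 26*w + Y*w (I(Y, w) = 7 + ((w*Y - 26*w) - 25) = 7 + ((Y*w - 26*w) - 25) = 7 + ((-26*w + Y*w) - 25) = 7 + (-25 - 26*w + Y*w) = -18 - 26*w + Y*w)
K(n(2))*I(-3 + 2, -22) = (4/(1 + 2))*(-18 - 26*(-22) + (-3 + 2)*(-22)) = (4/3)*(-18 + 572 - 1*(-22)) = (4*(1/3))*(-18 + 572 + 22) = (4/3)*576 = 768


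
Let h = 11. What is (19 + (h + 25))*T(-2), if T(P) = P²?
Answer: 220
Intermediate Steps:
(19 + (h + 25))*T(-2) = (19 + (11 + 25))*(-2)² = (19 + 36)*4 = 55*4 = 220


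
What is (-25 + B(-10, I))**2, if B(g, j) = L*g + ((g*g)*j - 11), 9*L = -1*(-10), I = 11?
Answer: 89794576/81 ≈ 1.1086e+6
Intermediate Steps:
L = 10/9 (L = (-1*(-10))/9 = (1/9)*10 = 10/9 ≈ 1.1111)
B(g, j) = -11 + 10*g/9 + j*g**2 (B(g, j) = 10*g/9 + ((g*g)*j - 11) = 10*g/9 + (g**2*j - 11) = 10*g/9 + (j*g**2 - 11) = 10*g/9 + (-11 + j*g**2) = -11 + 10*g/9 + j*g**2)
(-25 + B(-10, I))**2 = (-25 + (-11 + (10/9)*(-10) + 11*(-10)**2))**2 = (-25 + (-11 - 100/9 + 11*100))**2 = (-25 + (-11 - 100/9 + 1100))**2 = (-25 + 9701/9)**2 = (9476/9)**2 = 89794576/81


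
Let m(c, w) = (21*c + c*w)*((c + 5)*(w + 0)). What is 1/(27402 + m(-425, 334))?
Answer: 1/21164772402 ≈ 4.7248e-11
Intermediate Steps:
m(c, w) = w*(5 + c)*(21*c + c*w) (m(c, w) = (21*c + c*w)*((5 + c)*w) = (21*c + c*w)*(w*(5 + c)) = w*(5 + c)*(21*c + c*w))
1/(27402 + m(-425, 334)) = 1/(27402 - 425*334*(105 + 5*334 + 21*(-425) - 425*334)) = 1/(27402 - 425*334*(105 + 1670 - 8925 - 141950)) = 1/(27402 - 425*334*(-149100)) = 1/(27402 + 21164745000) = 1/21164772402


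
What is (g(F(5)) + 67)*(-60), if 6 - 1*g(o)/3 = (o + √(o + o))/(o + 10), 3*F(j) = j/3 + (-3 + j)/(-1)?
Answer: -454080/89 + 540*I*√2/89 ≈ -5102.0 + 8.5806*I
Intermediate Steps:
F(j) = 1 - 2*j/9 (F(j) = (j/3 + (-3 + j)/(-1))/3 = (j*(⅓) + (-3 + j)*(-1))/3 = (j/3 + (3 - j))/3 = (3 - 2*j/3)/3 = 1 - 2*j/9)
g(o) = 18 - 3*(o + √2*√o)/(10 + o) (g(o) = 18 - 3*(o + √(o + o))/(o + 10) = 18 - 3*(o + √(2*o))/(10 + o) = 18 - 3*(o + √2*√o)/(10 + o))
(g(F(5)) + 67)*(-60) = (3*(60 + 5*(1 - 2/9*5) - √2*√(1 - 2/9*5))/(10 + (1 - 2/9*5)) + 67)*(-60) = (3*(60 + 5*(1 - 10/9) - √2*√(1 - 10/9))/(10 + (1 - 10/9)) + 67)*(-60) = (3*(60 + 5*(-⅑) - √2*√(-⅑))/(10 - ⅑) + 67)*(-60) = (3*(60 - 5/9 - √2*I/3)/(89/9) + 67)*(-60) = (3*(9/89)*(60 - 5/9 - I*√2/3) + 67)*(-60) = (3*(9/89)*(535/9 - I*√2/3) + 67)*(-60) = ((1605/89 - 9*I*√2/89) + 67)*(-60) = (7568/89 - 9*I*√2/89)*(-60) = -454080/89 + 540*I*√2/89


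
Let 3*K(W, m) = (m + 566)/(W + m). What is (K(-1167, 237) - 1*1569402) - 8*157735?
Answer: -7899277583/2790 ≈ -2.8313e+6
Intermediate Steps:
K(W, m) = (566 + m)/(3*(W + m)) (K(W, m) = ((m + 566)/(W + m))/3 = ((566 + m)/(W + m))/3 = (566 + m)/(3*(W + m)))
(K(-1167, 237) - 1*1569402) - 8*157735 = ((566 + 237)/(3*(-1167 + 237)) - 1*1569402) - 8*157735 = ((1/3)*803/(-930) - 1569402) - 1*1261880 = ((1/3)*(-1/930)*803 - 1569402) - 1261880 = (-803/2790 - 1569402) - 1261880 = -4378632383/2790 - 1261880 = -7899277583/2790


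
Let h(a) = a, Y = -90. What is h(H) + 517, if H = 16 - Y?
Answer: 623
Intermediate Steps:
H = 106 (H = 16 - 1*(-90) = 16 + 90 = 106)
h(H) + 517 = 106 + 517 = 623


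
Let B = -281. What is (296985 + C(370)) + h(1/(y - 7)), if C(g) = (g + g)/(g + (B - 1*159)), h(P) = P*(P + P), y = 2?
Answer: 51970539/175 ≈ 2.9697e+5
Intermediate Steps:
h(P) = 2*P² (h(P) = P*(2*P) = 2*P²)
C(g) = 2*g/(-440 + g) (C(g) = (g + g)/(g + (-281 - 1*159)) = (2*g)/(g + (-281 - 159)) = (2*g)/(g - 440) = (2*g)/(-440 + g) = 2*g/(-440 + g))
(296985 + C(370)) + h(1/(y - 7)) = (296985 + 2*370/(-440 + 370)) + 2*(1/(2 - 7))² = (296985 + 2*370/(-70)) + 2*(1/(-5))² = (296985 + 2*370*(-1/70)) + 2*(-⅕)² = (296985 - 74/7) + 2*(1/25) = 2078821/7 + 2/25 = 51970539/175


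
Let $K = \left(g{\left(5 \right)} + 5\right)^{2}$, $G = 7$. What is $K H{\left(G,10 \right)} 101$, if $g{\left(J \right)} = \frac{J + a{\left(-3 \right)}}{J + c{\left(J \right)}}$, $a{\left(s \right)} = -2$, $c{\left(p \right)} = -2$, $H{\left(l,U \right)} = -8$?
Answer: $-29088$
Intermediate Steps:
$g{\left(J \right)} = 1$ ($g{\left(J \right)} = \frac{J - 2}{J - 2} = \frac{-2 + J}{-2 + J} = 1$)
$K = 36$ ($K = \left(1 + 5\right)^{2} = 6^{2} = 36$)
$K H{\left(G,10 \right)} 101 = 36 \left(-8\right) 101 = \left(-288\right) 101 = -29088$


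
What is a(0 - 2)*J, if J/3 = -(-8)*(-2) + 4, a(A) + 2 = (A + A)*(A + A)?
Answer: -504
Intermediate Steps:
a(A) = -2 + 4*A² (a(A) = -2 + (A + A)*(A + A) = -2 + (2*A)*(2*A) = -2 + 4*A²)
J = -36 (J = 3*(-(-8)*(-2) + 4) = 3*(-2*8 + 4) = 3*(-16 + 4) = 3*(-12) = -36)
a(0 - 2)*J = (-2 + 4*(0 - 2)²)*(-36) = (-2 + 4*(-2)²)*(-36) = (-2 + 4*4)*(-36) = (-2 + 16)*(-36) = 14*(-36) = -504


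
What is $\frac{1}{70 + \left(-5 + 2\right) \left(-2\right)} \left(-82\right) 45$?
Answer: $- \frac{1845}{38} \approx -48.553$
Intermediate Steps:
$\frac{1}{70 + \left(-5 + 2\right) \left(-2\right)} \left(-82\right) 45 = \frac{1}{70 - -6} \left(-82\right) 45 = \frac{1}{70 + 6} \left(-82\right) 45 = \frac{1}{76} \left(-82\right) 45 = \left(- \frac{41}{38}\right) 45 = - \frac{1845}{38}$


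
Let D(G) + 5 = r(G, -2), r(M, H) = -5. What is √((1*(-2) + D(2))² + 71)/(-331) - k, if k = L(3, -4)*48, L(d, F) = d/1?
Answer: -144 - √215/331 ≈ -144.04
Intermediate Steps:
L(d, F) = d (L(d, F) = d*1 = d)
D(G) = -10 (D(G) = -5 - 5 = -10)
k = 144 (k = 3*48 = 144)
√((1*(-2) + D(2))² + 71)/(-331) - k = √((1*(-2) - 10)² + 71)/(-331) - 1*144 = √((-2 - 10)² + 71)*(-1/331) - 144 = √((-12)² + 71)*(-1/331) - 144 = √(144 + 71)*(-1/331) - 144 = √215*(-1/331) - 144 = -√215/331 - 144 = -144 - √215/331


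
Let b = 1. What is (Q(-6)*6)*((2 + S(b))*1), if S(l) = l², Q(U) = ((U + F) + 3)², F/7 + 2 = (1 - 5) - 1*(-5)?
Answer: 1800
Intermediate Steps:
F = -7 (F = -14 + 7*((1 - 5) - 1*(-5)) = -14 + 7*(-4 + 5) = -14 + 7*1 = -14 + 7 = -7)
Q(U) = (-4 + U)² (Q(U) = ((U - 7) + 3)² = ((-7 + U) + 3)² = (-4 + U)²)
(Q(-6)*6)*((2 + S(b))*1) = ((-4 - 6)²*6)*((2 + 1²)*1) = ((-10)²*6)*((2 + 1)*1) = (100*6)*(3*1) = 600*3 = 1800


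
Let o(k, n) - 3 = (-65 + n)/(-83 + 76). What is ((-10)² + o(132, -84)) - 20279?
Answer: -141083/7 ≈ -20155.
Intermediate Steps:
o(k, n) = 86/7 - n/7 (o(k, n) = 3 + (-65 + n)/(-83 + 76) = 3 + (-65 + n)/(-7) = 3 + (-65 + n)*(-⅐) = 3 + (65/7 - n/7) = 86/7 - n/7)
((-10)² + o(132, -84)) - 20279 = ((-10)² + (86/7 - ⅐*(-84))) - 20279 = (100 + (86/7 + 12)) - 20279 = (100 + 170/7) - 20279 = 870/7 - 20279 = -141083/7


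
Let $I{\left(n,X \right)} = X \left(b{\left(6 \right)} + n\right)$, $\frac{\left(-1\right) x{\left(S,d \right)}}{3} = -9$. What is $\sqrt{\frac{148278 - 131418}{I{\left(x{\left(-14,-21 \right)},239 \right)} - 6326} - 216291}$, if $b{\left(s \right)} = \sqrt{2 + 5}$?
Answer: $\frac{\sqrt{-27452097 - 51693549 \sqrt{7}}}{\sqrt{127 + 239 \sqrt{7}}} \approx 465.05 i$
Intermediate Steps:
$b{\left(s \right)} = \sqrt{7}$
$x{\left(S,d \right)} = 27$ ($x{\left(S,d \right)} = \left(-3\right) \left(-9\right) = 27$)
$I{\left(n,X \right)} = X \left(n + \sqrt{7}\right)$ ($I{\left(n,X \right)} = X \left(\sqrt{7} + n\right) = X \left(n + \sqrt{7}\right)$)
$\sqrt{\frac{148278 - 131418}{I{\left(x{\left(-14,-21 \right)},239 \right)} - 6326} - 216291} = \sqrt{\frac{148278 - 131418}{239 \left(27 + \sqrt{7}\right) - 6326} - 216291} = \sqrt{\frac{16860}{\left(6453 + 239 \sqrt{7}\right) - 6326} - 216291} = \sqrt{\frac{16860}{127 + 239 \sqrt{7}} - 216291} = \sqrt{-216291 + \frac{16860}{127 + 239 \sqrt{7}}}$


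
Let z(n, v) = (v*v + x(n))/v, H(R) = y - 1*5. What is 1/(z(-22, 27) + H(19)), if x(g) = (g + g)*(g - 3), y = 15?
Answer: 27/2099 ≈ 0.012863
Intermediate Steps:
x(g) = 2*g*(-3 + g) (x(g) = (2*g)*(-3 + g) = 2*g*(-3 + g))
H(R) = 10 (H(R) = 15 - 1*5 = 15 - 5 = 10)
z(n, v) = (v² + 2*n*(-3 + n))/v (z(n, v) = (v*v + 2*n*(-3 + n))/v = (v² + 2*n*(-3 + n))/v)
1/(z(-22, 27) + H(19)) = 1/((27² + 2*(-22)*(-3 - 22))/27 + 10) = 1/((729 + 2*(-22)*(-25))/27 + 10) = 1/((729 + 1100)/27 + 10) = 1/((1/27)*1829 + 10) = 1/(1829/27 + 10) = 1/(2099/27) = 27/2099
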